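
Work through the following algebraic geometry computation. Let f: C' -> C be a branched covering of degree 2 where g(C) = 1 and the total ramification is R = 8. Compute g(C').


Riemann-Hurwitz formula: 2g' - 2 = d(2g - 2) + R
Given: d = 2, g = 1, R = 8
2g' - 2 = 2*(2*1 - 2) + 8
2g' - 2 = 2*0 + 8
2g' - 2 = 0 + 8 = 8
2g' = 10
g' = 5

5


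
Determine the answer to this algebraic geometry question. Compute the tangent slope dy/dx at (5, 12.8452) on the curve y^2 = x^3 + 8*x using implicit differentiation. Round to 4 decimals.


Using implicit differentiation of y^2 = x^3 + 8*x:
2y * dy/dx = 3x^2 + 8
dy/dx = (3x^2 + 8)/(2y)
Numerator: 3*5^2 + 8 = 83
Denominator: 2*12.8452 = 25.6904
dy/dx = 83/25.6904 = 3.2308

3.2308


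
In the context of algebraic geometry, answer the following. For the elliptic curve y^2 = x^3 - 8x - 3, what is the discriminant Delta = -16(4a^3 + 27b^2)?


Compute each component:
4a^3 = 4*(-8)^3 = 4*(-512) = -2048
27b^2 = 27*(-3)^2 = 27*9 = 243
4a^3 + 27b^2 = -2048 + 243 = -1805
Delta = -16*(-1805) = 28880

28880


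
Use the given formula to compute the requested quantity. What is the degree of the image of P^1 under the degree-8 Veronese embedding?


The Veronese variety v_8(P^1) has degree d^r.
d^r = 8^1 = 8

8


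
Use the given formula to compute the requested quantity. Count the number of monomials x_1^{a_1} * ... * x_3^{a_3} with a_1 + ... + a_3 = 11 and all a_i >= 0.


The number of degree-11 monomials in 3 variables is C(d+n-1, n-1).
= C(11+3-1, 3-1) = C(13, 2)
= 78

78


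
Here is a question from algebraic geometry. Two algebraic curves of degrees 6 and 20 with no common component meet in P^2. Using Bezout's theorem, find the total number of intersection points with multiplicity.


Bezout's theorem states the intersection count equals the product of degrees.
Intersection count = 6 * 20 = 120

120


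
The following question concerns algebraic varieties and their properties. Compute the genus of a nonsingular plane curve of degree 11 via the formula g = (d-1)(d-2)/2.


Using the genus formula for smooth plane curves:
g = (d-1)(d-2)/2
g = (11-1)(11-2)/2
g = 10*9/2
g = 90/2 = 45

45


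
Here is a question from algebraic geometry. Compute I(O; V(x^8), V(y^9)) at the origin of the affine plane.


The intersection multiplicity of V(x^a) and V(y^b) at the origin is:
I(O; V(x^8), V(y^9)) = dim_k(k[x,y]/(x^8, y^9))
A basis for k[x,y]/(x^8, y^9) is the set of monomials x^i * y^j
where 0 <= i < 8 and 0 <= j < 9.
The number of such monomials is 8 * 9 = 72

72


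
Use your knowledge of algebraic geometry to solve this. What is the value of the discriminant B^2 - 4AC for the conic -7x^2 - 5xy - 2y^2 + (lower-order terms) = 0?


The discriminant of a conic Ax^2 + Bxy + Cy^2 + ... = 0 is B^2 - 4AC.
B^2 = (-5)^2 = 25
4AC = 4*(-7)*(-2) = 56
Discriminant = 25 - 56 = -31

-31


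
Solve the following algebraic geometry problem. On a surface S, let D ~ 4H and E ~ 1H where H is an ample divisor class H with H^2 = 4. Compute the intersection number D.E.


Using bilinearity of the intersection pairing on a surface S:
(aH).(bH) = ab * (H.H)
We have H^2 = 4.
D.E = (4H).(1H) = 4*1*4
= 4*4
= 16

16


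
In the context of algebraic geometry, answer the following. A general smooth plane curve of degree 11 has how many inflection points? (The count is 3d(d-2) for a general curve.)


For a general smooth plane curve C of degree d, the inflection points are
the intersection of C with its Hessian curve, which has degree 3(d-2).
By Bezout, the total intersection number is d * 3(d-2) = 11 * 27 = 297.
For a general curve every flex is ordinary, so each contributes
multiplicity 1 to C·Hess(C), and the number of distinct inflection
points is 3d(d-2).
Inflection points = 3*11*(11-2) = 3*11*9 = 297

297


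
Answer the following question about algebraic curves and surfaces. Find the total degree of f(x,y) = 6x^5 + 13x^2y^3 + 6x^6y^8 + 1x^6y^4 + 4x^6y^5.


Examine each term for its total degree (sum of exponents).
  Term '6x^5' has total degree 5+0 = 5.
  Term '13x^2y^3' has total degree 2+3 = 5.
  Term '6x^6y^8' has total degree 6+8 = 14.
  Term '1x^6y^4' has total degree 6+4 = 10.
  Term '4x^6y^5' has total degree 6+5 = 11.
The maximum total degree among all terms is 14.

14


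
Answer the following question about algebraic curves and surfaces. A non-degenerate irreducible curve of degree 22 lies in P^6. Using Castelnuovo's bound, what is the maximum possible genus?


Castelnuovo's bound: write d - 1 = m(r-1) + epsilon with 0 <= epsilon < r-1.
d - 1 = 22 - 1 = 21
r - 1 = 6 - 1 = 5
21 = 4*5 + 1, so m = 4, epsilon = 1
pi(d, r) = m(m-1)(r-1)/2 + m*epsilon
= 4*3*5/2 + 4*1
= 60/2 + 4
= 30 + 4 = 34

34


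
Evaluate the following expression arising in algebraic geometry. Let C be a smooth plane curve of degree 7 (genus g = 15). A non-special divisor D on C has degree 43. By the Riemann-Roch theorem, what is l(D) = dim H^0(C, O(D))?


First, compute the genus of a smooth plane curve of degree 7:
g = (d-1)(d-2)/2 = (7-1)(7-2)/2 = 15
For a non-special divisor D (i.e., h^1(D) = 0), Riemann-Roch gives:
l(D) = deg(D) - g + 1
Since deg(D) = 43 >= 2g - 1 = 29, D is non-special.
l(D) = 43 - 15 + 1 = 29

29


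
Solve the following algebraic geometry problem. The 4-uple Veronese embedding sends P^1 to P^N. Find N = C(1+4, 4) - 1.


The Veronese embedding v_d: P^n -> P^N maps each point to all
degree-d monomials in n+1 homogeneous coordinates.
N = C(n+d, d) - 1
N = C(1+4, 4) - 1
N = C(5, 4) - 1
C(5, 4) = 5
N = 5 - 1 = 4

4


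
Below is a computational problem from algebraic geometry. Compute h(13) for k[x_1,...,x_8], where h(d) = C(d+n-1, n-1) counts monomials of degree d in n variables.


The Hilbert function for the polynomial ring in 8 variables is:
h(d) = C(d+n-1, n-1)
h(13) = C(13+8-1, 8-1) = C(20, 7)
= 20! / (7! * 13!)
= 77520

77520


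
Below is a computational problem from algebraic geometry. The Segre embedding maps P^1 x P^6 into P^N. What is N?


The Segre embedding maps P^m x P^n into P^N via
all products of coordinates from each factor.
N = (m+1)(n+1) - 1
N = (1+1)(6+1) - 1
N = 2*7 - 1
N = 14 - 1 = 13

13


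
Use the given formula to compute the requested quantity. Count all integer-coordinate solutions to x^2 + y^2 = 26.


Systematically check integer values of x where x^2 <= 26.
For each valid x, check if 26 - x^2 is a perfect square.
x=1: 26 - 1 = 25, sqrt = 5 (valid)
x=5: 26 - 25 = 1, sqrt = 1 (valid)
Total integer solutions found: 8

8


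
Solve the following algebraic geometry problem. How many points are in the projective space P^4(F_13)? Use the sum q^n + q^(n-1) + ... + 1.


P^4(F_13) has (q^(n+1) - 1)/(q - 1) points.
= 13^4 + 13^3 + 13^2 + 13^1 + 13^0
= 28561 + 2197 + 169 + 13 + 1
= 30941

30941


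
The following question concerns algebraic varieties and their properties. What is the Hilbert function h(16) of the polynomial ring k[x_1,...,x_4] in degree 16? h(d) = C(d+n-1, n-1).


The Hilbert function for the polynomial ring in 4 variables is:
h(d) = C(d+n-1, n-1)
h(16) = C(16+4-1, 4-1) = C(19, 3)
= 19! / (3! * 16!)
= 969

969


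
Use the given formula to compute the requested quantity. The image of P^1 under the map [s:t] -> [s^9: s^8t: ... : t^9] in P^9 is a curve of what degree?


The rational normal curve in P^9 is the image of P^1 under the 9-uple Veronese.
A general hyperplane in P^9 pulls back to a degree-9 form on P^1, which has 9 zeros,
so the curve meets a general hyperplane in 9 points. Degree = 9.

9


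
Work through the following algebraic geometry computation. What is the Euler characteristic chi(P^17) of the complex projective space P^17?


The complex projective space P^17 has one cell in each even real dimension 0, 2, ..., 34.
The cohomology groups are H^{2k}(P^17) = Z for k = 0,...,17, and 0 otherwise.
Euler characteristic = sum of Betti numbers = 1 per even-dimensional cohomology group.
chi(P^17) = 17 + 1 = 18

18


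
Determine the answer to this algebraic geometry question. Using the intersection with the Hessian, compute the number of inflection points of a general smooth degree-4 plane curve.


For a general smooth plane curve C of degree d, the inflection points are
the intersection of C with its Hessian curve, which has degree 3(d-2).
By Bezout, the total intersection number is d * 3(d-2) = 4 * 6 = 24.
For a general curve every flex is ordinary, so each contributes
multiplicity 1 to C·Hess(C), and the number of distinct inflection
points is 3d(d-2).
Inflection points = 3*4*(4-2) = 3*4*2 = 24

24


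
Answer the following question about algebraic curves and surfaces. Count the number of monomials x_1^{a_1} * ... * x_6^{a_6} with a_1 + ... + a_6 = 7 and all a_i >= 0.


The number of degree-7 monomials in 6 variables is C(d+n-1, n-1).
= C(7+6-1, 6-1) = C(12, 5)
= 792

792


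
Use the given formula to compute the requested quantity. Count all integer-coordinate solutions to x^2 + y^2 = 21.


Systematically check integer values of x where x^2 <= 21.
For each valid x, check if 21 - x^2 is a perfect square.
Total integer solutions found: 0

0


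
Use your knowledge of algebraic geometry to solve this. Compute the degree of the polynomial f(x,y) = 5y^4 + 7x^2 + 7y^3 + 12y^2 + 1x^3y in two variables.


Examine each term for its total degree (sum of exponents).
  Term '5y^4' has total degree 0+4 = 4.
  Term '7x^2' has total degree 2+0 = 2.
  Term '7y^3' has total degree 0+3 = 3.
  Term '12y^2' has total degree 0+2 = 2.
  Term '1x^3y' has total degree 3+1 = 4.
The maximum total degree among all terms is 4.

4


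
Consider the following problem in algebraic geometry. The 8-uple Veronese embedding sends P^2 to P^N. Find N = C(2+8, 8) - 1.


The Veronese embedding v_d: P^n -> P^N maps each point to all
degree-d monomials in n+1 homogeneous coordinates.
N = C(n+d, d) - 1
N = C(2+8, 8) - 1
N = C(10, 8) - 1
C(10, 8) = 45
N = 45 - 1 = 44

44


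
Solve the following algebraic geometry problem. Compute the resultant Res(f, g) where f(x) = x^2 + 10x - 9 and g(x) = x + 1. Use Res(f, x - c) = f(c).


For Res(f, x - c), we evaluate f at x = c.
f(-1) = (-1)^2 + 10*(-1) - 9
= 1 - 10 - 9
= -9 - 9 = -18
Res(f, g) = -18

-18


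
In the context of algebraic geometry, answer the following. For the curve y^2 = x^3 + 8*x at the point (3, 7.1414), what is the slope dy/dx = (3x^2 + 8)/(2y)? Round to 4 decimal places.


Using implicit differentiation of y^2 = x^3 + 8*x:
2y * dy/dx = 3x^2 + 8
dy/dx = (3x^2 + 8)/(2y)
Numerator: 3*3^2 + 8 = 35
Denominator: 2*7.1414 = 14.2828
dy/dx = 35/14.2828 = 2.4505

2.4505


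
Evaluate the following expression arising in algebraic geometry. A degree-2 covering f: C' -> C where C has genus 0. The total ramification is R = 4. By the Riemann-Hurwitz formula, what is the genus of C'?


Riemann-Hurwitz formula: 2g' - 2 = d(2g - 2) + R
Given: d = 2, g = 0, R = 4
2g' - 2 = 2*(2*0 - 2) + 4
2g' - 2 = 2*(-2) + 4
2g' - 2 = -4 + 4 = 0
2g' = 2
g' = 1

1


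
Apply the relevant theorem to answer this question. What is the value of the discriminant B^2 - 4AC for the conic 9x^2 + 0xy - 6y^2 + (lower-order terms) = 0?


The discriminant of a conic Ax^2 + Bxy + Cy^2 + ... = 0 is B^2 - 4AC.
B^2 = 0^2 = 0
4AC = 4*9*(-6) = -216
Discriminant = 0 + 216 = 216

216


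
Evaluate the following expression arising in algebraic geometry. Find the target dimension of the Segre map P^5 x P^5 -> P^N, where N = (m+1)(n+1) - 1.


The Segre embedding maps P^m x P^n into P^N via
all products of coordinates from each factor.
N = (m+1)(n+1) - 1
N = (5+1)(5+1) - 1
N = 6*6 - 1
N = 36 - 1 = 35

35


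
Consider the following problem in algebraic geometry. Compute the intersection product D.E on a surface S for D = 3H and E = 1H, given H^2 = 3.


Using bilinearity of the intersection pairing on a surface S:
(aH).(bH) = ab * (H.H)
We have H^2 = 3.
D.E = (3H).(1H) = 3*1*3
= 3*3
= 9

9


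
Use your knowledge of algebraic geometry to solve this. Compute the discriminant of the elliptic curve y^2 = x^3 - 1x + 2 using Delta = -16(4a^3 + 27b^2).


Compute each component:
4a^3 = 4*(-1)^3 = 4*(-1) = -4
27b^2 = 27*2^2 = 27*4 = 108
4a^3 + 27b^2 = -4 + 108 = 104
Delta = -16*104 = -1664

-1664


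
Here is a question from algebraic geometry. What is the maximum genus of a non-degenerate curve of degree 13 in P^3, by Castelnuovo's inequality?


Castelnuovo's bound: write d - 1 = m(r-1) + epsilon with 0 <= epsilon < r-1.
d - 1 = 13 - 1 = 12
r - 1 = 3 - 1 = 2
12 = 6*2 + 0, so m = 6, epsilon = 0
pi(d, r) = m(m-1)(r-1)/2 + m*epsilon
= 6*5*2/2 + 6*0
= 60/2 + 0
= 30 + 0 = 30

30


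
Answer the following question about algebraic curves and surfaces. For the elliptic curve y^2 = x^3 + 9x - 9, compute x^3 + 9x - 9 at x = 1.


Compute x^3 + 9x - 9 at x = 1:
x^3 = 1^3 = 1
9*x = 9*1 = 9
Sum: 1 + 9 - 9 = 1

1


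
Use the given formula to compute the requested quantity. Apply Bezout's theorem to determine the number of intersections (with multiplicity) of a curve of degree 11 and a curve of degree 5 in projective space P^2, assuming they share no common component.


Bezout's theorem states the intersection count equals the product of degrees.
Intersection count = 11 * 5 = 55

55


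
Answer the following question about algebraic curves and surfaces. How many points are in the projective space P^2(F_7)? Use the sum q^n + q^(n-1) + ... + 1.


P^2(F_7) has (q^(n+1) - 1)/(q - 1) points.
= 7^2 + 7^1 + 7^0
= 49 + 7 + 1
= 57

57


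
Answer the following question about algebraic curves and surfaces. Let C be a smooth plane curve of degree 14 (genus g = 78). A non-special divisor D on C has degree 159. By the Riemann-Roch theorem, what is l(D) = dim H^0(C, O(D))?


First, compute the genus of a smooth plane curve of degree 14:
g = (d-1)(d-2)/2 = (14-1)(14-2)/2 = 78
For a non-special divisor D (i.e., h^1(D) = 0), Riemann-Roch gives:
l(D) = deg(D) - g + 1
Since deg(D) = 159 >= 2g - 1 = 155, D is non-special.
l(D) = 159 - 78 + 1 = 82

82


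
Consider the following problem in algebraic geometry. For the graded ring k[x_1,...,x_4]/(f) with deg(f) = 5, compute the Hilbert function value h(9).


For R = k[x_1,...,x_n]/(f) with f homogeneous of degree e:
The Hilbert series is (1 - t^e)/(1 - t)^n.
So h(d) = C(d+n-1, n-1) - C(d-e+n-1, n-1) for d >= e.
With n=4, e=5, d=9:
C(9+4-1, 4-1) = C(12, 3) = 220
C(9-5+4-1, 4-1) = C(7, 3) = 35
h(9) = 220 - 35 = 185

185


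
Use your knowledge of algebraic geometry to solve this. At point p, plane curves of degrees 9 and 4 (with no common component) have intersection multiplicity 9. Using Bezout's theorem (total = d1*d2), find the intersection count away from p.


By Bezout's theorem, the total intersection number is d1 * d2.
Total = 9 * 4 = 36
Intersection multiplicity at p = 9
Remaining intersections = 36 - 9 = 27

27


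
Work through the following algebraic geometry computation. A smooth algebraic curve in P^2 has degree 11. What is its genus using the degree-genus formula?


Using the genus formula for smooth plane curves:
g = (d-1)(d-2)/2
g = (11-1)(11-2)/2
g = 10*9/2
g = 90/2 = 45

45


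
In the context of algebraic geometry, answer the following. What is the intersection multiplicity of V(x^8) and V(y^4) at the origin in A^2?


The intersection multiplicity of V(x^a) and V(y^b) at the origin is:
I(O; V(x^8), V(y^4)) = dim_k(k[x,y]/(x^8, y^4))
A basis for k[x,y]/(x^8, y^4) is the set of monomials x^i * y^j
where 0 <= i < 8 and 0 <= j < 4.
The number of such monomials is 8 * 4 = 32

32


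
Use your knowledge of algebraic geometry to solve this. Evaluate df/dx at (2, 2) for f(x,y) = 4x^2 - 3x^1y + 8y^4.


df/dx = 2*4*x^1 + 1*(-3)*x^0*y
At (2,2): 2*4*2^1 + 1*(-3)*2^0*2
= 16 - 6
= 10

10


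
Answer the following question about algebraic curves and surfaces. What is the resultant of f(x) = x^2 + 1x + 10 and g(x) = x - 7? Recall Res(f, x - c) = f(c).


For Res(f, x - c), we evaluate f at x = c.
f(7) = 7^2 + 1*7 + 10
= 49 + 7 + 10
= 56 + 10 = 66
Res(f, g) = 66

66


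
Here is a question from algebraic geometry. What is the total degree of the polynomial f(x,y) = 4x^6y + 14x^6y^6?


Examine each term for its total degree (sum of exponents).
  Term '4x^6y' has total degree 6+1 = 7.
  Term '14x^6y^6' has total degree 6+6 = 12.
The maximum total degree among all terms is 12.

12


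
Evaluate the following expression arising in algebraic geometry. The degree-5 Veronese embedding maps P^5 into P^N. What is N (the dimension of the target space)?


The Veronese embedding v_d: P^n -> P^N maps each point to all
degree-d monomials in n+1 homogeneous coordinates.
N = C(n+d, d) - 1
N = C(5+5, 5) - 1
N = C(10, 5) - 1
C(10, 5) = 252
N = 252 - 1 = 251

251


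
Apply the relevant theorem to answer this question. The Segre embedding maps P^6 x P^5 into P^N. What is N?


The Segre embedding maps P^m x P^n into P^N via
all products of coordinates from each factor.
N = (m+1)(n+1) - 1
N = (6+1)(5+1) - 1
N = 7*6 - 1
N = 42 - 1 = 41

41


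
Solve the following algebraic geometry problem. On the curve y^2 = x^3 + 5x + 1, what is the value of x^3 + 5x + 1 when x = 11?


Compute x^3 + 5x + 1 at x = 11:
x^3 = 11^3 = 1331
5*x = 5*11 = 55
Sum: 1331 + 55 + 1 = 1387

1387


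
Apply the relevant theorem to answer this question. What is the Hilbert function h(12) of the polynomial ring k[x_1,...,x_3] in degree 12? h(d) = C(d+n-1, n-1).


The Hilbert function for the polynomial ring in 3 variables is:
h(d) = C(d+n-1, n-1)
h(12) = C(12+3-1, 3-1) = C(14, 2)
= 14! / (2! * 12!)
= 91

91


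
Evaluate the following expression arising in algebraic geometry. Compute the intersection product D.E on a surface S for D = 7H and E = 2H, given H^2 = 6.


Using bilinearity of the intersection pairing on a surface S:
(aH).(bH) = ab * (H.H)
We have H^2 = 6.
D.E = (7H).(2H) = 7*2*6
= 14*6
= 84

84


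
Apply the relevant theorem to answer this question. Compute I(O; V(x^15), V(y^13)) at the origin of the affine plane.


The intersection multiplicity of V(x^a) and V(y^b) at the origin is:
I(O; V(x^15), V(y^13)) = dim_k(k[x,y]/(x^15, y^13))
A basis for k[x,y]/(x^15, y^13) is the set of monomials x^i * y^j
where 0 <= i < 15 and 0 <= j < 13.
The number of such monomials is 15 * 13 = 195

195


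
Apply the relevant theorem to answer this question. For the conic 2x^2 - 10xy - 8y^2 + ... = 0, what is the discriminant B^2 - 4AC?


The discriminant of a conic Ax^2 + Bxy + Cy^2 + ... = 0 is B^2 - 4AC.
B^2 = (-10)^2 = 100
4AC = 4*2*(-8) = -64
Discriminant = 100 + 64 = 164

164


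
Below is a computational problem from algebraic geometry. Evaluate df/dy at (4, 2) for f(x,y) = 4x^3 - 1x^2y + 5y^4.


df/dy = (-1)*x^2 + 4*5*y^3
At (4,2): (-1)*4^2 + 4*5*2^3
= -16 + 160
= 144

144


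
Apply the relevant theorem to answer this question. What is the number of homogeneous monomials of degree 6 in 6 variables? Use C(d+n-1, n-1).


The number of degree-6 monomials in 6 variables is C(d+n-1, n-1).
= C(6+6-1, 6-1) = C(11, 5)
= 462

462


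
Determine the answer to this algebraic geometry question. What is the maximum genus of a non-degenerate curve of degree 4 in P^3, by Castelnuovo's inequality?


Castelnuovo's bound: write d - 1 = m(r-1) + epsilon with 0 <= epsilon < r-1.
d - 1 = 4 - 1 = 3
r - 1 = 3 - 1 = 2
3 = 1*2 + 1, so m = 1, epsilon = 1
pi(d, r) = m(m-1)(r-1)/2 + m*epsilon
= 1*0*2/2 + 1*1
= 0/2 + 1
= 0 + 1 = 1

1


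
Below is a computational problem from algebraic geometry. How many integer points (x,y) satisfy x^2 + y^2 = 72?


Systematically check integer values of x where x^2 <= 72.
For each valid x, check if 72 - x^2 is a perfect square.
x=6: 72 - 36 = 36, sqrt = 6 (valid)
Total integer solutions found: 4

4


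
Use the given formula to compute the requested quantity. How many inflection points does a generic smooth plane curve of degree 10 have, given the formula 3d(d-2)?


For a general smooth plane curve C of degree d, the inflection points are
the intersection of C with its Hessian curve, which has degree 3(d-2).
By Bezout, the total intersection number is d * 3(d-2) = 10 * 24 = 240.
For a general curve every flex is ordinary, so each contributes
multiplicity 1 to C·Hess(C), and the number of distinct inflection
points is 3d(d-2).
Inflection points = 3*10*(10-2) = 3*10*8 = 240

240


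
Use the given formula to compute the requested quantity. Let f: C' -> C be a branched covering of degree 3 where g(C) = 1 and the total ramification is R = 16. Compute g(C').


Riemann-Hurwitz formula: 2g' - 2 = d(2g - 2) + R
Given: d = 3, g = 1, R = 16
2g' - 2 = 3*(2*1 - 2) + 16
2g' - 2 = 3*0 + 16
2g' - 2 = 0 + 16 = 16
2g' = 18
g' = 9

9


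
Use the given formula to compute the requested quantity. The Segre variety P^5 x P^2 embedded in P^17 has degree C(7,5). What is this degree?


The degree of the Segre variety P^5 x P^2 is C(m+n, m).
= C(7, 5)
= 21

21


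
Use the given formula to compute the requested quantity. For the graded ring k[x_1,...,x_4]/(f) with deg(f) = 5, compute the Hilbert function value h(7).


For R = k[x_1,...,x_n]/(f) with f homogeneous of degree e:
The Hilbert series is (1 - t^e)/(1 - t)^n.
So h(d) = C(d+n-1, n-1) - C(d-e+n-1, n-1) for d >= e.
With n=4, e=5, d=7:
C(7+4-1, 4-1) = C(10, 3) = 120
C(7-5+4-1, 4-1) = C(5, 3) = 10
h(7) = 120 - 10 = 110

110


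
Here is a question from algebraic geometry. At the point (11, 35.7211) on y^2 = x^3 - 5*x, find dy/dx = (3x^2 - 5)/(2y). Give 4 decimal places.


Using implicit differentiation of y^2 = x^3 - 5*x:
2y * dy/dx = 3x^2 - 5
dy/dx = (3x^2 - 5)/(2y)
Numerator: 3*11^2 - 5 = 358
Denominator: 2*35.7211 = 71.4422
dy/dx = 358/71.4422 = 5.0110

5.0110


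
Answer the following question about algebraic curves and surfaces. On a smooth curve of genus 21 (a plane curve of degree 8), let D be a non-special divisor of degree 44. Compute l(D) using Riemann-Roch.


First, compute the genus of a smooth plane curve of degree 8:
g = (d-1)(d-2)/2 = (8-1)(8-2)/2 = 21
For a non-special divisor D (i.e., h^1(D) = 0), Riemann-Roch gives:
l(D) = deg(D) - g + 1
Since deg(D) = 44 >= 2g - 1 = 41, D is non-special.
l(D) = 44 - 21 + 1 = 24

24


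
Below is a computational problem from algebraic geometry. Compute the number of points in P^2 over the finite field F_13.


P^2(F_13) has (q^(n+1) - 1)/(q - 1) points.
= 13^2 + 13^1 + 13^0
= 169 + 13 + 1
= 183

183


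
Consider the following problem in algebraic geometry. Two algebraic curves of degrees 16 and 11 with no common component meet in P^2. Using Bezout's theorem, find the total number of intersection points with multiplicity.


Bezout's theorem states the intersection count equals the product of degrees.
Intersection count = 16 * 11 = 176

176


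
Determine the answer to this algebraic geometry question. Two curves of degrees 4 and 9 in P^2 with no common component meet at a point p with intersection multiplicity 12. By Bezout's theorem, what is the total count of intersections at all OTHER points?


By Bezout's theorem, the total intersection number is d1 * d2.
Total = 4 * 9 = 36
Intersection multiplicity at p = 12
Remaining intersections = 36 - 12 = 24

24


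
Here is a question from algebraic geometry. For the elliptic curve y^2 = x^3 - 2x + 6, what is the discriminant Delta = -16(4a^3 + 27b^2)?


Compute each component:
4a^3 = 4*(-2)^3 = 4*(-8) = -32
27b^2 = 27*6^2 = 27*36 = 972
4a^3 + 27b^2 = -32 + 972 = 940
Delta = -16*940 = -15040

-15040


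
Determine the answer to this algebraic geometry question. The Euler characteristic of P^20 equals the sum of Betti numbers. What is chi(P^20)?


The complex projective space P^20 has one cell in each even real dimension 0, 2, ..., 40.
The cohomology groups are H^{2k}(P^20) = Z for k = 0,...,20, and 0 otherwise.
Euler characteristic = sum of Betti numbers = 1 per even-dimensional cohomology group.
chi(P^20) = 20 + 1 = 21

21


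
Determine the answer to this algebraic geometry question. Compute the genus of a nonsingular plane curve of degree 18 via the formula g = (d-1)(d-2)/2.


Using the genus formula for smooth plane curves:
g = (d-1)(d-2)/2
g = (18-1)(18-2)/2
g = 17*16/2
g = 272/2 = 136

136


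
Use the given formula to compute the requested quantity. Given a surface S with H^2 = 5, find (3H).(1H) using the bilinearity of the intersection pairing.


Using bilinearity of the intersection pairing on a surface S:
(aH).(bH) = ab * (H.H)
We have H^2 = 5.
D.E = (3H).(1H) = 3*1*5
= 3*5
= 15

15


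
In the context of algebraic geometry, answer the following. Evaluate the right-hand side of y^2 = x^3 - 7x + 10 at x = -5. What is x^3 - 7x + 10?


Compute x^3 - 7x + 10 at x = -5:
x^3 = (-5)^3 = -125
(-7)*x = (-7)*(-5) = 35
Sum: -125 + 35 + 10 = -80

-80


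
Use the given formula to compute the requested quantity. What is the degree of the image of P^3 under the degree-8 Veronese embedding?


The Veronese variety v_8(P^3) has degree d^r.
d^r = 8^3 = 512

512


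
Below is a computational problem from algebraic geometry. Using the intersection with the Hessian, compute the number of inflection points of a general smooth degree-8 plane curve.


For a general smooth plane curve C of degree d, the inflection points are
the intersection of C with its Hessian curve, which has degree 3(d-2).
By Bezout, the total intersection number is d * 3(d-2) = 8 * 18 = 144.
For a general curve every flex is ordinary, so each contributes
multiplicity 1 to C·Hess(C), and the number of distinct inflection
points is 3d(d-2).
Inflection points = 3*8*(8-2) = 3*8*6 = 144

144


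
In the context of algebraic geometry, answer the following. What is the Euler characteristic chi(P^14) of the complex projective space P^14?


The complex projective space P^14 has one cell in each even real dimension 0, 2, ..., 28.
The cohomology groups are H^{2k}(P^14) = Z for k = 0,...,14, and 0 otherwise.
Euler characteristic = sum of Betti numbers = 1 per even-dimensional cohomology group.
chi(P^14) = 14 + 1 = 15

15


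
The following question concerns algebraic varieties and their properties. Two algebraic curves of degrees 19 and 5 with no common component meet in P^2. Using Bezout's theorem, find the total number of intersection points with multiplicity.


Bezout's theorem states the intersection count equals the product of degrees.
Intersection count = 19 * 5 = 95

95


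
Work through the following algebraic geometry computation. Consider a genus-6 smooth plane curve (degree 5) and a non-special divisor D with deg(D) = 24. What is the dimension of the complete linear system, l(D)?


First, compute the genus of a smooth plane curve of degree 5:
g = (d-1)(d-2)/2 = (5-1)(5-2)/2 = 6
For a non-special divisor D (i.e., h^1(D) = 0), Riemann-Roch gives:
l(D) = deg(D) - g + 1
Since deg(D) = 24 >= 2g - 1 = 11, D is non-special.
l(D) = 24 - 6 + 1 = 19

19


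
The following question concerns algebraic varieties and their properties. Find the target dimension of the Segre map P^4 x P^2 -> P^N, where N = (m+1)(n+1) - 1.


The Segre embedding maps P^m x P^n into P^N via
all products of coordinates from each factor.
N = (m+1)(n+1) - 1
N = (4+1)(2+1) - 1
N = 5*3 - 1
N = 15 - 1 = 14

14


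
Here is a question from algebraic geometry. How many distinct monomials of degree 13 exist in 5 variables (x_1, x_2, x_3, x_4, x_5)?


The number of degree-13 monomials in 5 variables is C(d+n-1, n-1).
= C(13+5-1, 5-1) = C(17, 4)
= 2380

2380


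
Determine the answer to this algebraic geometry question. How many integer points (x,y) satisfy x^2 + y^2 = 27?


Systematically check integer values of x where x^2 <= 27.
For each valid x, check if 27 - x^2 is a perfect square.
Total integer solutions found: 0

0


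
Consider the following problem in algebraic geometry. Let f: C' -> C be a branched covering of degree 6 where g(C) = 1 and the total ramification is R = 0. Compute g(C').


Riemann-Hurwitz formula: 2g' - 2 = d(2g - 2) + R
Given: d = 6, g = 1, R = 0
2g' - 2 = 6*(2*1 - 2) + 0
2g' - 2 = 6*0 + 0
2g' - 2 = 0 + 0 = 0
2g' = 2
g' = 1

1


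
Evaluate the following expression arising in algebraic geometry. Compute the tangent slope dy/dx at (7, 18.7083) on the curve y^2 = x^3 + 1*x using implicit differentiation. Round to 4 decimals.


Using implicit differentiation of y^2 = x^3 + 1*x:
2y * dy/dx = 3x^2 + 1
dy/dx = (3x^2 + 1)/(2y)
Numerator: 3*7^2 + 1 = 148
Denominator: 2*18.7083 = 37.4166
dy/dx = 148/37.4166 = 3.9555

3.9555


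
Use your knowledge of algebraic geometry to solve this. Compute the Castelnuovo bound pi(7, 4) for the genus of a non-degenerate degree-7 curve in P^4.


Castelnuovo's bound: write d - 1 = m(r-1) + epsilon with 0 <= epsilon < r-1.
d - 1 = 7 - 1 = 6
r - 1 = 4 - 1 = 3
6 = 2*3 + 0, so m = 2, epsilon = 0
pi(d, r) = m(m-1)(r-1)/2 + m*epsilon
= 2*1*3/2 + 2*0
= 6/2 + 0
= 3 + 0 = 3

3


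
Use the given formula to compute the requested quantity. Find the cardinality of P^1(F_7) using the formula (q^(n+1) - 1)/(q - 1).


P^1(F_7) has (q^(n+1) - 1)/(q - 1) points.
= 7^1 + 7^0
= 7 + 1
= 8

8


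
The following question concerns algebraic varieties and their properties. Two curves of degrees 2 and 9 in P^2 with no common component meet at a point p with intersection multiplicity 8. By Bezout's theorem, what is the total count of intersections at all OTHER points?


By Bezout's theorem, the total intersection number is d1 * d2.
Total = 2 * 9 = 18
Intersection multiplicity at p = 8
Remaining intersections = 18 - 8 = 10

10


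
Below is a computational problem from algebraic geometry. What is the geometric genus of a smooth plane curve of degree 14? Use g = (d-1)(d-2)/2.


Using the genus formula for smooth plane curves:
g = (d-1)(d-2)/2
g = (14-1)(14-2)/2
g = 13*12/2
g = 156/2 = 78

78


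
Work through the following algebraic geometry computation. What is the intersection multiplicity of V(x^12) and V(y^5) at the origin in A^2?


The intersection multiplicity of V(x^a) and V(y^b) at the origin is:
I(O; V(x^12), V(y^5)) = dim_k(k[x,y]/(x^12, y^5))
A basis for k[x,y]/(x^12, y^5) is the set of monomials x^i * y^j
where 0 <= i < 12 and 0 <= j < 5.
The number of such monomials is 12 * 5 = 60

60


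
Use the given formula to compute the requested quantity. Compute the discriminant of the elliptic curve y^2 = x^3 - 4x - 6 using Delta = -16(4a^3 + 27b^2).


Compute each component:
4a^3 = 4*(-4)^3 = 4*(-64) = -256
27b^2 = 27*(-6)^2 = 27*36 = 972
4a^3 + 27b^2 = -256 + 972 = 716
Delta = -16*716 = -11456

-11456


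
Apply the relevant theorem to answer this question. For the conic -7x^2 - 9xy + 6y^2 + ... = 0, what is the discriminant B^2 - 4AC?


The discriminant of a conic Ax^2 + Bxy + Cy^2 + ... = 0 is B^2 - 4AC.
B^2 = (-9)^2 = 81
4AC = 4*(-7)*6 = -168
Discriminant = 81 + 168 = 249

249


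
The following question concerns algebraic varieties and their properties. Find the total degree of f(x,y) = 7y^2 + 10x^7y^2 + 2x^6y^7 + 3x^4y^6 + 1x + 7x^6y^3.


Examine each term for its total degree (sum of exponents).
  Term '7y^2' has total degree 0+2 = 2.
  Term '10x^7y^2' has total degree 7+2 = 9.
  Term '2x^6y^7' has total degree 6+7 = 13.
  Term '3x^4y^6' has total degree 4+6 = 10.
  Term '1x' has total degree 1+0 = 1.
  Term '7x^6y^3' has total degree 6+3 = 9.
The maximum total degree among all terms is 13.

13


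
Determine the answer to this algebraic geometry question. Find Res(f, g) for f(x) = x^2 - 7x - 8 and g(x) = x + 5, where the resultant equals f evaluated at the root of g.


For Res(f, x - c), we evaluate f at x = c.
f(-5) = (-5)^2 - 7*(-5) - 8
= 25 + 35 - 8
= 60 - 8 = 52
Res(f, g) = 52

52


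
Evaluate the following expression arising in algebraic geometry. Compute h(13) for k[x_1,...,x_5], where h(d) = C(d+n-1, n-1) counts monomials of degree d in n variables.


The Hilbert function for the polynomial ring in 5 variables is:
h(d) = C(d+n-1, n-1)
h(13) = C(13+5-1, 5-1) = C(17, 4)
= 17! / (4! * 13!)
= 2380

2380


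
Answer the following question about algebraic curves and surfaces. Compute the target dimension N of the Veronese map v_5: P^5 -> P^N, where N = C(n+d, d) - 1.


The Veronese embedding v_d: P^n -> P^N maps each point to all
degree-d monomials in n+1 homogeneous coordinates.
N = C(n+d, d) - 1
N = C(5+5, 5) - 1
N = C(10, 5) - 1
C(10, 5) = 252
N = 252 - 1 = 251

251


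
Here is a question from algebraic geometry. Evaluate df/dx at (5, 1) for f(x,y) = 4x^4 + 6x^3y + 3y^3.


df/dx = 4*4*x^3 + 3*6*x^2*y
At (5,1): 4*4*5^3 + 3*6*5^2*1
= 2000 + 450
= 2450

2450


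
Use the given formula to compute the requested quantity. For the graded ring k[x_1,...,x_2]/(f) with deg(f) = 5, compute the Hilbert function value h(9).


For R = k[x_1,...,x_n]/(f) with f homogeneous of degree e:
The Hilbert series is (1 - t^e)/(1 - t)^n.
So h(d) = C(d+n-1, n-1) - C(d-e+n-1, n-1) for d >= e.
With n=2, e=5, d=9:
C(9+2-1, 2-1) = C(10, 1) = 10
C(9-5+2-1, 2-1) = C(5, 1) = 5
h(9) = 10 - 5 = 5

5


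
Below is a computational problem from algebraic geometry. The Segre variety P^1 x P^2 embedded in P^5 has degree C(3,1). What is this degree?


The degree of the Segre variety P^1 x P^2 is C(m+n, m).
= C(3, 1)
= 3

3


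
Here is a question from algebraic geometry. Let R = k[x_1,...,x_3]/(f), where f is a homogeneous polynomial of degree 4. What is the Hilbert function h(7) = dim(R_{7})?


For R = k[x_1,...,x_n]/(f) with f homogeneous of degree e:
The Hilbert series is (1 - t^e)/(1 - t)^n.
So h(d) = C(d+n-1, n-1) - C(d-e+n-1, n-1) for d >= e.
With n=3, e=4, d=7:
C(7+3-1, 3-1) = C(9, 2) = 36
C(7-4+3-1, 3-1) = C(5, 2) = 10
h(7) = 36 - 10 = 26

26


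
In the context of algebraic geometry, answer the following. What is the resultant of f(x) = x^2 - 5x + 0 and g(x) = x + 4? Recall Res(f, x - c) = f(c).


For Res(f, x - c), we evaluate f at x = c.
f(-4) = (-4)^2 - 5*(-4) + 0
= 16 + 20 + 0
= 36 + 0 = 36
Res(f, g) = 36

36


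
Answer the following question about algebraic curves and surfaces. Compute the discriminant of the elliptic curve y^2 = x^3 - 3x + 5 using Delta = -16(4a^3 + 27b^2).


Compute each component:
4a^3 = 4*(-3)^3 = 4*(-27) = -108
27b^2 = 27*5^2 = 27*25 = 675
4a^3 + 27b^2 = -108 + 675 = 567
Delta = -16*567 = -9072

-9072


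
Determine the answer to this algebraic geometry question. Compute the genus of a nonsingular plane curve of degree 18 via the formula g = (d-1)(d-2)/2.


Using the genus formula for smooth plane curves:
g = (d-1)(d-2)/2
g = (18-1)(18-2)/2
g = 17*16/2
g = 272/2 = 136

136


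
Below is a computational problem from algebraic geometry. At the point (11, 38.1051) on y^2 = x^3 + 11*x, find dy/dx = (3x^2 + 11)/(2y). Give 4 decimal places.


Using implicit differentiation of y^2 = x^3 + 11*x:
2y * dy/dx = 3x^2 + 11
dy/dx = (3x^2 + 11)/(2y)
Numerator: 3*11^2 + 11 = 374
Denominator: 2*38.1051 = 76.2102
dy/dx = 374/76.2102 = 4.9075

4.9075


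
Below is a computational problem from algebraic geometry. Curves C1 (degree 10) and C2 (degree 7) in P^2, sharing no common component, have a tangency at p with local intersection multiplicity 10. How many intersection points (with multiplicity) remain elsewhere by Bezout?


By Bezout's theorem, the total intersection number is d1 * d2.
Total = 10 * 7 = 70
Intersection multiplicity at p = 10
Remaining intersections = 70 - 10 = 60

60


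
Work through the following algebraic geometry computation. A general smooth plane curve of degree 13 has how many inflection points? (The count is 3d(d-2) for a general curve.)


For a general smooth plane curve C of degree d, the inflection points are
the intersection of C with its Hessian curve, which has degree 3(d-2).
By Bezout, the total intersection number is d * 3(d-2) = 13 * 33 = 429.
For a general curve every flex is ordinary, so each contributes
multiplicity 1 to C·Hess(C), and the number of distinct inflection
points is 3d(d-2).
Inflection points = 3*13*(13-2) = 3*13*11 = 429

429


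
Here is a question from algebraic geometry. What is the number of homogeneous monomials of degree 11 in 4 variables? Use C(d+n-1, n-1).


The number of degree-11 monomials in 4 variables is C(d+n-1, n-1).
= C(11+4-1, 4-1) = C(14, 3)
= 364

364


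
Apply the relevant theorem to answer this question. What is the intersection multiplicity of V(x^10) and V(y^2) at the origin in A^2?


The intersection multiplicity of V(x^a) and V(y^b) at the origin is:
I(O; V(x^10), V(y^2)) = dim_k(k[x,y]/(x^10, y^2))
A basis for k[x,y]/(x^10, y^2) is the set of monomials x^i * y^j
where 0 <= i < 10 and 0 <= j < 2.
The number of such monomials is 10 * 2 = 20

20


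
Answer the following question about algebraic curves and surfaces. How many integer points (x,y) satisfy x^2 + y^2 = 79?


Systematically check integer values of x where x^2 <= 79.
For each valid x, check if 79 - x^2 is a perfect square.
Total integer solutions found: 0

0


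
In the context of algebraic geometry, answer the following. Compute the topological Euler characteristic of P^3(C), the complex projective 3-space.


The complex projective space P^3 has one cell in each even real dimension 0, 2, ..., 6.
The cohomology groups are H^{2k}(P^3) = Z for k = 0,...,3, and 0 otherwise.
Euler characteristic = sum of Betti numbers = 1 per even-dimensional cohomology group.
chi(P^3) = 3 + 1 = 4

4


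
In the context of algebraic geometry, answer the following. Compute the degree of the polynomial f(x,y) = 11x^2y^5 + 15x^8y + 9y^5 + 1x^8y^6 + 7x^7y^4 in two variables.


Examine each term for its total degree (sum of exponents).
  Term '11x^2y^5' has total degree 2+5 = 7.
  Term '15x^8y' has total degree 8+1 = 9.
  Term '9y^5' has total degree 0+5 = 5.
  Term '1x^8y^6' has total degree 8+6 = 14.
  Term '7x^7y^4' has total degree 7+4 = 11.
The maximum total degree among all terms is 14.

14


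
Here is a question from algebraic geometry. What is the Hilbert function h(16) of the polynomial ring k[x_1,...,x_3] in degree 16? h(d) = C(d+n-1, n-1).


The Hilbert function for the polynomial ring in 3 variables is:
h(d) = C(d+n-1, n-1)
h(16) = C(16+3-1, 3-1) = C(18, 2)
= 18! / (2! * 16!)
= 153

153


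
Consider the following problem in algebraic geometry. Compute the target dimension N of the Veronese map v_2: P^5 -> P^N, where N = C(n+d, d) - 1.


The Veronese embedding v_d: P^n -> P^N maps each point to all
degree-d monomials in n+1 homogeneous coordinates.
N = C(n+d, d) - 1
N = C(5+2, 2) - 1
N = C(7, 2) - 1
C(7, 2) = 21
N = 21 - 1 = 20

20


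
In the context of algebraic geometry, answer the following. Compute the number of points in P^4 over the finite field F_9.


P^4(F_9) has (q^(n+1) - 1)/(q - 1) points.
= 9^4 + 9^3 + 9^2 + 9^1 + 9^0
= 6561 + 729 + 81 + 9 + 1
= 7381

7381


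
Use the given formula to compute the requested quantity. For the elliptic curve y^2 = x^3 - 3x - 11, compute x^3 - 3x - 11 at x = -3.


Compute x^3 - 3x - 11 at x = -3:
x^3 = (-3)^3 = -27
(-3)*x = (-3)*(-3) = 9
Sum: -27 + 9 - 11 = -29

-29


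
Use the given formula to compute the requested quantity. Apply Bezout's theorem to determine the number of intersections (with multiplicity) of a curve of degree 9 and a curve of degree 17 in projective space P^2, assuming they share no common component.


Bezout's theorem states the intersection count equals the product of degrees.
Intersection count = 9 * 17 = 153

153


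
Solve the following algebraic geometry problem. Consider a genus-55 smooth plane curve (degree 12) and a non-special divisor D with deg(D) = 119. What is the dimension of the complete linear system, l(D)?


First, compute the genus of a smooth plane curve of degree 12:
g = (d-1)(d-2)/2 = (12-1)(12-2)/2 = 55
For a non-special divisor D (i.e., h^1(D) = 0), Riemann-Roch gives:
l(D) = deg(D) - g + 1
Since deg(D) = 119 >= 2g - 1 = 109, D is non-special.
l(D) = 119 - 55 + 1 = 65

65


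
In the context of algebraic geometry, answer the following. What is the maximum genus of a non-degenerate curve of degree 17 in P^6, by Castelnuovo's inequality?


Castelnuovo's bound: write d - 1 = m(r-1) + epsilon with 0 <= epsilon < r-1.
d - 1 = 17 - 1 = 16
r - 1 = 6 - 1 = 5
16 = 3*5 + 1, so m = 3, epsilon = 1
pi(d, r) = m(m-1)(r-1)/2 + m*epsilon
= 3*2*5/2 + 3*1
= 30/2 + 3
= 15 + 3 = 18

18
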